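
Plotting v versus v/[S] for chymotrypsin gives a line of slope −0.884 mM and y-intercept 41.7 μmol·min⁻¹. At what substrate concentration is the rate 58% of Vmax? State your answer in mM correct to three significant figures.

The Eadie–Hofstee slope gives Km = 0.884 mM (slope = −Km).
v/Vmax = [S]/(Km+[S]) = 0.58 ⇒ [S] = Km·0.58/(1−0.58) = 0.884 × 1.381 = 1.22 mM.

1.22 mM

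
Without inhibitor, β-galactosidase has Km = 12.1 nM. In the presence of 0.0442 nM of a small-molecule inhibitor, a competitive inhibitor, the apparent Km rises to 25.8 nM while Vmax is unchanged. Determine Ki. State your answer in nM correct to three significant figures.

0.0390 nM

Competitive: Km,app = α·Km with α = 1 + [I]/Ki.
α = Km,app/Km = 25.8/12.1 = 2.132.
Since α = 1 + [I]/Ki, [I]/Ki = 2.132 − 1 = 1.132 and Ki = 0.0442/1.132 = 0.0390 nM.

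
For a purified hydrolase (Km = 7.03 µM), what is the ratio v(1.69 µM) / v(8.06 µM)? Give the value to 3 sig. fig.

0.363

Since Vmax cancels, v₂/v₁ = [S]₂(Km+[S]₁) / [S]₁(Km+[S]₂).
= 1.69×(7.03+8.06) / (8.06×(7.03+1.69)) = 25.50/70.28 = 0.363.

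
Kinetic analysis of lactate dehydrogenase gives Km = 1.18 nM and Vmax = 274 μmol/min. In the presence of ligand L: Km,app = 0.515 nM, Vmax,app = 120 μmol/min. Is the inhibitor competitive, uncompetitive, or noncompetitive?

Both Km and Vmax decrease by the same factor (~2.29-fold) — characteristic of uncompetitive inhibition.

uncompetitive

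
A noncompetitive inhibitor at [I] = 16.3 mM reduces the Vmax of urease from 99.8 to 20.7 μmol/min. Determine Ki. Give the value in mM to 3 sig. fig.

4.27 mM

Noncompetitive: Vmax,app = Vmax/α with α = 1 + [I]/Ki.
α = Vmax/Vmax,app = 99.8/20.7 = 4.821.
Ki = [I]/(α − 1) = 16.3/3.821 = 4.27 mM.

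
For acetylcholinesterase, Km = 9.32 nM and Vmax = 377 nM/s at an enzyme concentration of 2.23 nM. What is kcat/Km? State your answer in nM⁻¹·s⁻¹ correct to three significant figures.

kcat = Vmax/[E]total = 377/2.23 = 169 s⁻¹.
kcat/Km = 169/9.32 = 18.1 nM⁻¹·s⁻¹.

18.1 nM⁻¹·s⁻¹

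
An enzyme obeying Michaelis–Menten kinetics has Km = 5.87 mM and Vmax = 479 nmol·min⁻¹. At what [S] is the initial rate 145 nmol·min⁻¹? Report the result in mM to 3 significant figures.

The required fractional saturation is v/Vmax = 145/479 = 0.3027.
Then [S]/(Km+[S]) = 0.3027 ⇒ [S] = 5.87 × 0.3027/(1 − 0.3027) = 2.55 mM.

2.55 mM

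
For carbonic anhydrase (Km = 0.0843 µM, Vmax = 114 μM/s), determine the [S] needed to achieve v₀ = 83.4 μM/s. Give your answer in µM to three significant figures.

0.230 µM

Rearranging v = Vmax[S]/(Km+[S]) gives [S] = Km·v/(Vmax − v).
[S] = 0.0843 × 83.4 / (114 − 83.4) = 7.031/30.60 = 0.230 µM.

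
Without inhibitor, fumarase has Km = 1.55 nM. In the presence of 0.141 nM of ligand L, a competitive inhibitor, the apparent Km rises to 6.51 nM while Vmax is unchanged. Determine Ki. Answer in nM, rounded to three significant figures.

0.0441 nM

Competitive: Km,app = α·Km with α = 1 + [I]/Ki.
α = Km,app/Km = 6.51/1.55 = 4.200.
Ki = [I]/(α − 1) = 0.141/3.200 = 0.0441 nM.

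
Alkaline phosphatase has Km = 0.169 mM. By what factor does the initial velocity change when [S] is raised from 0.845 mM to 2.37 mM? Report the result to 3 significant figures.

1.12

The fractional saturations are [S]/(Km+[S]) = 0.845/1.014 = 0.8333 and 2.37/2.539 = 0.9334.
v₂/v₁ is just their ratio: 0.9334/0.8333 = 1.12.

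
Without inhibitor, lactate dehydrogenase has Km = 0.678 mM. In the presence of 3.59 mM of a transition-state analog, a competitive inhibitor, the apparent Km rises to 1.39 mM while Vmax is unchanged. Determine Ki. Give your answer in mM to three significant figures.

3.42 mM

Competitive: Km,app = α·Km with α = 1 + [I]/Ki.
α = Km,app/Km = 1.39/0.678 = 2.050.
Ki = [I]/(α − 1) = 3.59/1.050 = 3.42 mM.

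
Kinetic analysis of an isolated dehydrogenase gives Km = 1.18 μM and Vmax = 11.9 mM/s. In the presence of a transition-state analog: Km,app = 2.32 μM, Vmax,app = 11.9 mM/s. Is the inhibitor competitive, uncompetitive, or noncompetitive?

competitive

Km increases (1.18 → 2.32 μM) while Vmax is unchanged — the hallmark of competitive inhibition.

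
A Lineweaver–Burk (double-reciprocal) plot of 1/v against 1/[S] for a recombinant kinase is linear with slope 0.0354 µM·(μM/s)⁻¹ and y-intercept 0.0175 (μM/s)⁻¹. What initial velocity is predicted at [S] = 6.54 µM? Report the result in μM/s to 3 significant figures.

43.6 μM/s

The y-intercept is 1/Vmax, so Vmax = 1/0.0175 = 57.1 μM/s.
The slope is Km/Vmax, so Km = 0.0354 × 57.1 = 2.02 µM.
Then v = 57.1 × 6.54/(2.02 + 6.54) = 43.6 μM/s.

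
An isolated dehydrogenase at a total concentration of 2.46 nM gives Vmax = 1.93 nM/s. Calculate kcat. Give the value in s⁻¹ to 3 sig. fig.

0.785 s⁻¹

kcat = Vmax/[E]total = 1.93 nM/s / 2.46 nM = 0.785 s⁻¹.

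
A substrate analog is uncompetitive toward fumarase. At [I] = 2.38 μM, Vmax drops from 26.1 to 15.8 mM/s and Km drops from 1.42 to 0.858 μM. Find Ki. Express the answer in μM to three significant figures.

3.65 μM

Uncompetitive: Vmax,app = Vmax/α (and Km,app = Km/α) with α = 1 + [I]/Ki.
α = Vmax/Vmax,app = 26.1/15.8 = 1.652.
Ki = [I]/(α − 1) = 2.38/0.6519 = 3.65 μM.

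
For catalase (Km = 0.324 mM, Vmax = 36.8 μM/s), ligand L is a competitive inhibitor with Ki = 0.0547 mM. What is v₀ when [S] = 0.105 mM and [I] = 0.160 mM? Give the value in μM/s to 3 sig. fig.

α = 1 + [I]/Ki = 1 + 0.160/0.0547 = 3.925.
For a competitive inhibitor, Vmax is unchanged and the apparent Km becomes α·Km: Km,app = 1.27 mM, Vmax,app = 36.8 μM/s.
v = Vmax,app·[S]/(Km,app + [S]) = 36.8 × 0.105/(1.27 + 0.105) = 2.81 μM/s.

2.81 μM/s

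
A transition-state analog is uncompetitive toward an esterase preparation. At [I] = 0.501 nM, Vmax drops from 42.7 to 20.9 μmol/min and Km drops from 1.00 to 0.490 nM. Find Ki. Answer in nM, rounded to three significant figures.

Uncompetitive: Vmax,app = Vmax/α (and Km,app = Km/α) with α = 1 + [I]/Ki.
α = Vmax/Vmax,app = 42.7/20.9 = 2.043.
Since α = 1 + [I]/Ki, [I]/Ki = 2.043 − 1 = 1.043 and Ki = 0.501/1.043 = 0.480 nM.

0.480 nM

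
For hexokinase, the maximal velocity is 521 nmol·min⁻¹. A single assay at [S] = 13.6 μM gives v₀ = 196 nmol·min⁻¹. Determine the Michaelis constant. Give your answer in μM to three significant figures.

22.6 μM

From v = Vmax[S]/(Km+[S]), Km = [S](Vmax − v)/v.
Km = 13.6 × (521 − 196) / 196 = 4420/196 = 22.6 μM.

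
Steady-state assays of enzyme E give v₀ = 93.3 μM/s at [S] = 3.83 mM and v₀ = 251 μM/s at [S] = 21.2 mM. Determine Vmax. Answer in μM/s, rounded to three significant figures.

400 μM/s

In reciprocal form, 1/v = (Km/Vmax)·(1/[S]) + 1/Vmax. The two points give (1/[S], 1/v) = (0.2611, 0.01072) and (0.04717, 0.003984).
Slope = (0.01072 − 0.003984)/(0.2611 − 0.04717) = 0.03148; intercept = 0.01072 − 0.03148×0.2611 = 0.002499.
Vmax = 1/intercept = 400 μM/s; Km = slope × Vmax = 0.03148 × 400 = 12.6 mM.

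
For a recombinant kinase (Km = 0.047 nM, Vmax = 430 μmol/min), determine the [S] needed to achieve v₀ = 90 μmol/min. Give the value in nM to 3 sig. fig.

The required fractional saturation is v/Vmax = 90/430 = 0.2093.
Then [S]/(Km+[S]) = 0.2093 ⇒ [S] = 0.047 × 0.2093/(1 − 0.2093) = 0.0124 nM.

0.0124 nM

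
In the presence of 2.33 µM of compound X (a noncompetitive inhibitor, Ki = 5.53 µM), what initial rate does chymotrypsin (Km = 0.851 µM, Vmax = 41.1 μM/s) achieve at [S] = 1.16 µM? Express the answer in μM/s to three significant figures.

With α = 1 + [I]/Ki = 1 + 2.33/5.53 = 1.421, the noncompetitive rate law is v = (Vmax/α)·[S] / (Km + [S]).
v = (41.1/1.421)×1.16 / (0.851 + 1.16) = 33.54/2.011 = 16.7 μM/s.

16.7 μM/s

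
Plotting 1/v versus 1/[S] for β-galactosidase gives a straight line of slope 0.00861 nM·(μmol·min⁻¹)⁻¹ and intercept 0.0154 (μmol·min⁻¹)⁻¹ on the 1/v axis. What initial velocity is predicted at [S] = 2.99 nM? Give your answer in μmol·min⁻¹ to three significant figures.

The y-intercept is 1/Vmax, so Vmax = 1/0.0154 = 64.9 μmol·min⁻¹.
The slope is Km/Vmax, so Km = 0.00861 × 64.9 = 0.559 nM.
Then v = 64.9 × 2.99/(0.559 + 2.99) = 54.7 μmol·min⁻¹.

54.7 μmol·min⁻¹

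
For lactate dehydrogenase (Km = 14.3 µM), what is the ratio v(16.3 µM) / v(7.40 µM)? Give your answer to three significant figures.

1.56

The fractional saturations are [S]/(Km+[S]) = 7.40/21.70 = 0.3410 and 16.3/30.60 = 0.5327.
v₂/v₁ is just their ratio: 0.5327/0.3410 = 1.56.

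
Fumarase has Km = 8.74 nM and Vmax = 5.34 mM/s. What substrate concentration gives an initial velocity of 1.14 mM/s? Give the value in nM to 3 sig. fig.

2.37 nM

The required fractional saturation is v/Vmax = 1.14/5.34 = 0.2135.
Then [S]/(Km+[S]) = 0.2135 ⇒ [S] = 8.74 × 0.2135/(1 − 0.2135) = 2.37 nM.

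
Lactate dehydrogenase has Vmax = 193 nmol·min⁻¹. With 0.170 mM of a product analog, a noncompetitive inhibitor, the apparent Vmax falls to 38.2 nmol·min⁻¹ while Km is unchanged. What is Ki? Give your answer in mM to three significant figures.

0.0420 mM

Noncompetitive: Vmax,app = Vmax/α with α = 1 + [I]/Ki.
α = Vmax/Vmax,app = 193/38.2 = 5.052.
Since α = 1 + [I]/Ki, [I]/Ki = 5.052 − 1 = 4.052 and Ki = 0.170/4.052 = 0.0420 mM.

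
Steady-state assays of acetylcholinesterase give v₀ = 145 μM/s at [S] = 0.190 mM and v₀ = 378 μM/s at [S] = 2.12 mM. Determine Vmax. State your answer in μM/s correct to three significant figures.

449 μM/s

In reciprocal form, 1/v = (Km/Vmax)·(1/[S]) + 1/Vmax. The two points give (1/[S], 1/v) = (5.263, 0.006897) and (0.4717, 0.002646).
Slope = (0.006897 − 0.002646)/(5.263 − 0.4717) = 0.0008872; intercept = 0.006897 − 0.0008872×5.263 = 0.002227.
Vmax = 1/intercept = 449 μM/s; Km = slope × Vmax = 0.0008872 × 449 = 0.398 mM.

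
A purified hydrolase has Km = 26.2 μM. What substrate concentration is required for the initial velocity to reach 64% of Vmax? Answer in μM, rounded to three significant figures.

46.6 μM

v/Vmax = [S]/(Km+[S]) = 0.64, so [S] = Km·0.64/(1 − 0.64) = 26.2 × 1.778.
[S] = 46.6 μM.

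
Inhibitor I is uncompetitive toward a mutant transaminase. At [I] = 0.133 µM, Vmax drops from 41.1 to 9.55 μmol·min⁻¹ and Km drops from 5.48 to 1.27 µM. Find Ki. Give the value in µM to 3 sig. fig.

Uncompetitive: Vmax,app = Vmax/α (and Km,app = Km/α) with α = 1 + [I]/Ki.
α = Vmax/Vmax,app = 41.1/9.55 = 4.304.
Since α = 1 + [I]/Ki, [I]/Ki = 4.304 − 1 = 3.304 and Ki = 0.133/3.304 = 0.0403 µM.

0.0403 µM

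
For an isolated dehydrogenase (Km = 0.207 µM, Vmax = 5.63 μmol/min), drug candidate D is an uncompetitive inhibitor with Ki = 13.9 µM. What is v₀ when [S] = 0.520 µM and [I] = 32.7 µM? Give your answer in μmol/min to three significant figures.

1.50 μmol/min

With α = 1 + [I]/Ki = 1 + 32.7/13.9 = 3.353, the uncompetitive rate law is v = (Vmax/α)·[S] / (Km/α + [S]).
v = (5.63/3.353)×0.520 / (0.207/3.353 + 0.520) = 0.8733/0.5817 = 1.50 μmol/min.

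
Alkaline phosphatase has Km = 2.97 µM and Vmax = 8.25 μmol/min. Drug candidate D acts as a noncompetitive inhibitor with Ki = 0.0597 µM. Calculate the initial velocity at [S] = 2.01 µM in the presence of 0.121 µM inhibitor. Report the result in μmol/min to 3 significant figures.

1.10 μmol/min

α = 1 + [I]/Ki = 1 + 0.121/0.0597 = 3.027.
For a noncompetitive inhibitor, Vmax is reduced to Vmax/α while Km is unchanged: Km,app = 2.97 µM, Vmax,app = 2.73 μmol/min.
v = Vmax,app·[S]/(Km,app + [S]) = 2.73 × 2.01/(2.97 + 2.01) = 1.10 μmol/min.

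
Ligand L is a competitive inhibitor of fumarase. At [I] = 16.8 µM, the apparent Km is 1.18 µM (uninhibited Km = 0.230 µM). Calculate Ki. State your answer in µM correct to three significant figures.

4.07 µM

Competitive: Km,app = α·Km with α = 1 + [I]/Ki.
α = Km,app/Km = 1.18/0.230 = 5.130.
Ki = [I]/(α − 1) = 16.8/4.130 = 4.07 µM.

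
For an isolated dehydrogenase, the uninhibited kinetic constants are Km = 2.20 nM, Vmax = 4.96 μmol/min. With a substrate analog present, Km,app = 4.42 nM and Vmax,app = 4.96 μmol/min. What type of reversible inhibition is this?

Km increases (2.20 → 4.42 nM) while Vmax is unchanged — the hallmark of competitive inhibition.

competitive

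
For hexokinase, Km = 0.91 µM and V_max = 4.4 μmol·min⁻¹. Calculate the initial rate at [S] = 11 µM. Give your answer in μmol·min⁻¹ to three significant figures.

4.06 μmol·min⁻¹

v = Vmax·[S]/(Km + [S]) = 4.4 × 11 / (0.91 + 11)
  = 48.40 / 11.91 = 4.06 μmol·min⁻¹.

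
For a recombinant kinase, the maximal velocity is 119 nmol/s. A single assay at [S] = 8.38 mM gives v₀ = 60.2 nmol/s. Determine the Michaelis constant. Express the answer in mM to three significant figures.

v/Vmax = 60.2/119 = 0.5059 = [S]/(Km+[S]).
So Km + [S] = [S]/0.5059 = 16.57 mM, giving Km = 16.57 − 8.38 = 8.19 mM.

8.19 mM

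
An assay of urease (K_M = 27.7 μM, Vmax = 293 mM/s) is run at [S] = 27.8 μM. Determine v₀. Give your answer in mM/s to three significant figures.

147 mM/s

[S]/(Km+[S]) = 27.8/55.50 = 0.5009, the fractional saturation.
v = 0.5009 × Vmax = 0.5009 × 293 = 147 mM/s.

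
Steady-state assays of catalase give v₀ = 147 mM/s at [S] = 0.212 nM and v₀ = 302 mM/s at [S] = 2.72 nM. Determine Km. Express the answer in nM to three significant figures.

From v = Vmax[S]/(Km+[S]), each point gives Vmax = v(Km+[S])/[S].
Equating: 147(Km+0.212)/0.212 = 302(Km+2.72)/2.72.
693.4·Km + 147 = 111.0·Km + 302, so (693.4 − 111.0)·Km = 302 − 147.
Km = 155.0/582.4 = 0.266 nM; then Vmax = 147(0.266+0.212)/0.212 = 332 mM/s.

0.266 nM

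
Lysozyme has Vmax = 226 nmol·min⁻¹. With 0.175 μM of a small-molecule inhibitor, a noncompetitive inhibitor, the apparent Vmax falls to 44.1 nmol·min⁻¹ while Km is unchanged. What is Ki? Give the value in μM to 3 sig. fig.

Noncompetitive: Vmax,app = Vmax/α with α = 1 + [I]/Ki.
α = Vmax/Vmax,app = 226/44.1 = 5.125.
Ki = [I]/(α − 1) = 0.175/4.125 = 0.0424 μM.

0.0424 μM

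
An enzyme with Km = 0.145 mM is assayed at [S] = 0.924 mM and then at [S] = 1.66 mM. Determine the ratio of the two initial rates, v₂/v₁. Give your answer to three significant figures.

1.06

The fractional saturations are [S]/(Km+[S]) = 0.924/1.069 = 0.8644 and 1.66/1.805 = 0.9197.
v₂/v₁ is just their ratio: 0.9197/0.8644 = 1.06.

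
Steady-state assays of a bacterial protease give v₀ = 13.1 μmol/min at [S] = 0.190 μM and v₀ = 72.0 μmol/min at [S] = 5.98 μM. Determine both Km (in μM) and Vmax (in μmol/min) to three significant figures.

In reciprocal form, 1/v = (Km/Vmax)·(1/[S]) + 1/Vmax. The two points give (1/[S], 1/v) = (5.263, 0.07634) and (0.1672, 0.01389).
Slope = (0.07634 − 0.01389)/(5.263 − 0.1672) = 0.01225; intercept = 0.07634 − 0.01225×5.263 = 0.01184.
Vmax = 1/intercept = 84.5 μmol/min; Km = slope × Vmax = 0.01225 × 84.5 = 1.04 μM.

Km = 1.04 μM; Vmax = 84.5 μmol/min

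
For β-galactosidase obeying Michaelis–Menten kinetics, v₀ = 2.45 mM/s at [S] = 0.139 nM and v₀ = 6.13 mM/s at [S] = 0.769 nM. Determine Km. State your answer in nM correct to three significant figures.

0.381 nM

In reciprocal form, 1/v = (Km/Vmax)·(1/[S]) + 1/Vmax. The two points give (1/[S], 1/v) = (7.194, 0.4082) and (1.300, 0.1631).
Slope = (0.4082 − 0.1631)/(7.194 − 1.300) = 0.04157; intercept = 0.4082 − 0.04157×7.194 = 0.1091.
Vmax = 1/intercept = 9.17 mM/s; Km = slope × Vmax = 0.04157 × 9.17 = 0.381 nM.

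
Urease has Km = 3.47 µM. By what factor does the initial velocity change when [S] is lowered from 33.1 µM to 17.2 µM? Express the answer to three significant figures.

0.919

The fractional saturations are [S]/(Km+[S]) = 33.1/36.57 = 0.9051 and 17.2/20.67 = 0.8321.
v₂/v₁ is just their ratio: 0.8321/0.9051 = 0.919.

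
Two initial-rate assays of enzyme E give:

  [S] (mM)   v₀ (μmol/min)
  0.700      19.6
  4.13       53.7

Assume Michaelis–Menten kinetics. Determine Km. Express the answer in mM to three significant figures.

2.27 mM

From v = Vmax[S]/(Km+[S]), each point gives Vmax = v(Km+[S])/[S].
Equating: 19.6(Km+0.700)/0.700 = 53.7(Km+4.13)/4.13.
28.00·Km + 19.6 = 13.00·Km + 53.7, so (28.00 − 13.00)·Km = 53.7 − 19.6.
Km = 34.10/15.00 = 2.27 mM; then Vmax = 19.6(2.27+0.700)/0.700 = 83.3 μmol/min.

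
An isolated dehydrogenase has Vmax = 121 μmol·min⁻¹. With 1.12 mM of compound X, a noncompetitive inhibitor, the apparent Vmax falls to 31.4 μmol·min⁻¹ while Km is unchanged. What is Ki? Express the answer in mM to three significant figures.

Noncompetitive: Vmax,app = Vmax/α with α = 1 + [I]/Ki.
α = Vmax/Vmax,app = 121/31.4 = 3.854.
Ki = [I]/(α − 1) = 1.12/2.854 = 0.392 mM.

0.392 mM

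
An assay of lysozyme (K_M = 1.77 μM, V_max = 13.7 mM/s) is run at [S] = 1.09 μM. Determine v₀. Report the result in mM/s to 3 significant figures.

v = Vmax·[S]/(Km + [S]) = 13.7 × 1.09 / (1.77 + 1.09)
  = 14.93 / 2.860 = 5.22 mM/s.

5.22 mM/s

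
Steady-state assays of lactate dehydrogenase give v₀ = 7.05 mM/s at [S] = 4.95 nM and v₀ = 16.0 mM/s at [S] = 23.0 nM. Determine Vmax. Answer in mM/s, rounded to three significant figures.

In reciprocal form, 1/v = (Km/Vmax)·(1/[S]) + 1/Vmax. The two points give (1/[S], 1/v) = (0.2020, 0.1418) and (0.04348, 0.06250).
Slope = (0.1418 − 0.06250)/(0.2020 − 0.04348) = 0.5005; intercept = 0.1418 − 0.5005×0.2020 = 0.04074.
Vmax = 1/intercept = 24.5 mM/s; Km = slope × Vmax = 0.5005 × 24.5 = 12.3 nM.

24.5 mM/s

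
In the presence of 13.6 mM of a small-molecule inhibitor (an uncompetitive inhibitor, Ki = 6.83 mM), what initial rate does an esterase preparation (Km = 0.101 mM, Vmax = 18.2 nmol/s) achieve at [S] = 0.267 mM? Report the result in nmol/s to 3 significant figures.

With α = 1 + [I]/Ki = 1 + 13.6/6.83 = 2.991, the uncompetitive rate law is v = (Vmax/α)·[S] / (Km/α + [S]).
v = (18.2/2.991)×0.267 / (0.101/2.991 + 0.267) = 1.625/0.3008 = 5.40 nmol/s.

5.40 nmol/s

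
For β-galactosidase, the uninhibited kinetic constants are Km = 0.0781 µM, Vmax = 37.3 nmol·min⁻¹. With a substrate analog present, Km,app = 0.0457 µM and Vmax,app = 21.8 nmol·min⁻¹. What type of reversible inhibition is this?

uncompetitive

Both Km and Vmax decrease by the same factor (~1.71-fold) — characteristic of uncompetitive inhibition.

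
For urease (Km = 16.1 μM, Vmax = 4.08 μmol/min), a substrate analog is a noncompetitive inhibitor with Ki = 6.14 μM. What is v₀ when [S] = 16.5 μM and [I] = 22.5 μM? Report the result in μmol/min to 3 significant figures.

α = 1 + [I]/Ki = 1 + 22.5/6.14 = 4.664.
For a noncompetitive inhibitor, Vmax is reduced to Vmax/α while Km is unchanged: Km,app = 16.1 μM, Vmax,app = 0.875 μmol/min.
v = Vmax,app·[S]/(Km,app + [S]) = 0.875 × 16.5/(16.1 + 16.5) = 0.443 μmol/min.

0.443 μmol/min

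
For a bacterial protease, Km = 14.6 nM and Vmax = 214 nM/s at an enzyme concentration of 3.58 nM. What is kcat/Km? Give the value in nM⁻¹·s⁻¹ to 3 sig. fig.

kcat = Vmax/[E]total = 214/3.58 = 59.8 s⁻¹.
kcat/Km = 59.8/14.6 = 4.09 nM⁻¹·s⁻¹.

4.09 nM⁻¹·s⁻¹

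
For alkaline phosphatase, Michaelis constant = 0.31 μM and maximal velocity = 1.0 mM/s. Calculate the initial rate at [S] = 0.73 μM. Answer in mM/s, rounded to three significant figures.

[S]/(Km+[S]) = 0.73/1.040 = 0.7019, the fractional saturation.
v = 0.7019 × Vmax = 0.7019 × 1.0 = 0.702 mM/s.

0.702 mM/s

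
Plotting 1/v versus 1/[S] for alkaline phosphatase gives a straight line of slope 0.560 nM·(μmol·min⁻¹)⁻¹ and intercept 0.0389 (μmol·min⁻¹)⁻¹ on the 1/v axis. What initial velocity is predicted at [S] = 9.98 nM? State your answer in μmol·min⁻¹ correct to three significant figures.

10.5 μmol·min⁻¹

The y-intercept is 1/Vmax, so Vmax = 1/0.0389 = 25.7 μmol·min⁻¹.
The slope is Km/Vmax, so Km = 0.560 × 25.7 = 14.4 nM.
Then v = 25.7 × 9.98/(14.4 + 9.98) = 10.5 μmol·min⁻¹.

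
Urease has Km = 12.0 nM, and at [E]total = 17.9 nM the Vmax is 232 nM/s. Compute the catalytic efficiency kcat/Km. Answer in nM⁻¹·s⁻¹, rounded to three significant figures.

kcat = Vmax/[E]total = 232/17.9 = 13.0 s⁻¹.
kcat/Km = 13.0/12.0 = 1.08 nM⁻¹·s⁻¹.

1.08 nM⁻¹·s⁻¹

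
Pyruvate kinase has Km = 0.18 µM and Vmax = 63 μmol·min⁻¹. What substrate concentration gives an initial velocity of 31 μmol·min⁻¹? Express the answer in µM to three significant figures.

0.174 µM

Rearranging v = Vmax[S]/(Km+[S]) gives [S] = Km·v/(Vmax − v).
[S] = 0.18 × 31 / (63 − 31) = 5.580/32.00 = 0.174 µM.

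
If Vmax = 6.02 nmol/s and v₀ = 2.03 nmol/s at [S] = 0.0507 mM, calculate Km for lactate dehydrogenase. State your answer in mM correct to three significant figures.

v/Vmax = 2.03/6.02 = 0.3372 = [S]/(Km+[S]).
So Km + [S] = [S]/0.3372 = 0.1504 mM, giving Km = 0.1504 − 0.0507 = 0.0997 mM.

0.0997 mM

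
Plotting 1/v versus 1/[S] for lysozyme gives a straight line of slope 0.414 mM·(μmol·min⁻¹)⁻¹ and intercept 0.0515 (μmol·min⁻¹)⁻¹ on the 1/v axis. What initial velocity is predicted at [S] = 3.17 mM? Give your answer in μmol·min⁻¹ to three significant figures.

5.49 μmol·min⁻¹

The y-intercept is 1/Vmax, so Vmax = 1/0.0515 = 19.4 μmol·min⁻¹.
The slope is Km/Vmax, so Km = 0.414 × 19.4 = 8.04 mM.
Then v = 19.4 × 3.17/(8.04 + 3.17) = 5.49 μmol·min⁻¹.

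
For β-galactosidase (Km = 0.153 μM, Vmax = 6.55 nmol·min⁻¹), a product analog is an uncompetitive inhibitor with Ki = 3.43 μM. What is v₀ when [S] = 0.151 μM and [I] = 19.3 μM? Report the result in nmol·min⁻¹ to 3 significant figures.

α = 1 + [I]/Ki = 1 + 19.3/3.43 = 6.627.
For an uncompetitive inhibitor, both parameters are divided by α, giving Vmax/α and Km/α: Km,app = 0.0231 μM, Vmax,app = 0.988 nmol·min⁻¹.
v = Vmax,app·[S]/(Km,app + [S]) = 0.988 × 0.151/(0.0231 + 0.151) = 0.857 nmol·min⁻¹.

0.857 nmol·min⁻¹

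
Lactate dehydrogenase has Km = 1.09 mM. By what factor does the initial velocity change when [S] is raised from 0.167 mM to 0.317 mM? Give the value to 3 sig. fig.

1.70

The fractional saturations are [S]/(Km+[S]) = 0.167/1.257 = 0.1329 and 0.317/1.407 = 0.2253.
v₂/v₁ is just their ratio: 0.2253/0.1329 = 1.70.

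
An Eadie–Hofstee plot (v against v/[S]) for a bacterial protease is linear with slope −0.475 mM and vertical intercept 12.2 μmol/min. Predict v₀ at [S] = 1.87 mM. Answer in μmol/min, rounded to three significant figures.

In the Eadie–Hofstee form v = Vmax − Km·(v/[S]), the slope is −Km and the intercept is Vmax, so Km = 0.475 mM and Vmax = 12.2 μmol/min.
v = 12.2 × 1.87/(0.475 + 1.87) = 9.73 μmol/min.

9.73 μmol/min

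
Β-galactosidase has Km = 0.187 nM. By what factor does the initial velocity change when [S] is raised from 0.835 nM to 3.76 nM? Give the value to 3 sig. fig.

The fractional saturations are [S]/(Km+[S]) = 0.835/1.022 = 0.8170 and 3.76/3.947 = 0.9526.
v₂/v₁ is just their ratio: 0.9526/0.8170 = 1.17.

1.17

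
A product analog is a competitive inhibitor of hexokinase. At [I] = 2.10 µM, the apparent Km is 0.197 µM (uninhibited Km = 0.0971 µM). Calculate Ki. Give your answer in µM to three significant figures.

2.04 µM

Competitive: Km,app = α·Km with α = 1 + [I]/Ki.
α = Km,app/Km = 0.197/0.0971 = 2.029.
Ki = [I]/(α − 1) = 2.10/1.029 = 2.04 µM.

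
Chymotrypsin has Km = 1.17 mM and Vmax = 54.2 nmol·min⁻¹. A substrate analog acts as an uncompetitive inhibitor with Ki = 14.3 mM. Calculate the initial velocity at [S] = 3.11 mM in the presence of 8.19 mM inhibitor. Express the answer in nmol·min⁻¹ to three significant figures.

With α = 1 + [I]/Ki = 1 + 8.19/14.3 = 1.573, the uncompetitive rate law is v = (Vmax/α)·[S] / (Km/α + [S]).
v = (54.2/1.573)×3.11 / (1.17/1.573 + 3.11) = 107.2/3.854 = 27.8 nmol·min⁻¹.

27.8 nmol·min⁻¹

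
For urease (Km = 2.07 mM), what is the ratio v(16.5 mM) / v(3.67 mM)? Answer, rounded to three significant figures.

Since Vmax cancels, v₂/v₁ = [S]₂(Km+[S]₁) / [S]₁(Km+[S]₂).
= 16.5×(2.07+3.67) / (3.67×(2.07+16.5)) = 94.71/68.15 = 1.39.

1.39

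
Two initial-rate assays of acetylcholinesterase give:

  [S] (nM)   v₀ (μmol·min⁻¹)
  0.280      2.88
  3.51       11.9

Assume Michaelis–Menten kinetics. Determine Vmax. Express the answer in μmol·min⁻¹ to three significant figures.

16.3 μmol·min⁻¹

From v = Vmax[S]/(Km+[S]), each point gives Vmax = v(Km+[S])/[S].
Equating: 2.88(Km+0.280)/0.280 = 11.9(Km+3.51)/3.51.
10.29·Km + 2.88 = 3.390·Km + 11.9, so (10.29 − 3.390)·Km = 11.9 − 2.88.
Km = 9.020/6.895 = 1.31 nM; then Vmax = 2.88(1.31+0.280)/0.280 = 16.3 μmol·min⁻¹.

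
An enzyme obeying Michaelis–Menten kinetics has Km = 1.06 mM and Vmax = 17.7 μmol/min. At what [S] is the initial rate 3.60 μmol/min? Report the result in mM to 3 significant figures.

Rearranging v = Vmax[S]/(Km+[S]) gives [S] = Km·v/(Vmax − v).
[S] = 1.06 × 3.60 / (17.7 − 3.60) = 3.816/14.10 = 0.271 mM.

0.271 mM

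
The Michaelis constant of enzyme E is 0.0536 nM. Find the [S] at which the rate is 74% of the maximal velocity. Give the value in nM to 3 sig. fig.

0.153 nM

v/Vmax = [S]/(Km+[S]) = 0.74, so [S] = Km·0.74/(1 − 0.74) = 0.0536 × 2.846.
[S] = 0.153 nM.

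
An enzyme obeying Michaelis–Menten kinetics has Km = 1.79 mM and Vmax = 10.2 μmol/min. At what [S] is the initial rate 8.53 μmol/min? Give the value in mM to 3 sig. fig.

9.14 mM

Rearranging v = Vmax[S]/(Km+[S]) gives [S] = Km·v/(Vmax − v).
[S] = 1.79 × 8.53 / (10.2 − 8.53) = 15.27/1.670 = 9.14 mM.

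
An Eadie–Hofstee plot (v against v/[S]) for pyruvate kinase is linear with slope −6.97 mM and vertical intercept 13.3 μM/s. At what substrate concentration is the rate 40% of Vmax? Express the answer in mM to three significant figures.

4.65 mM

The Eadie–Hofstee slope gives Km = 6.97 mM (slope = −Km).
v/Vmax = [S]/(Km+[S]) = 0.4 ⇒ [S] = Km·0.4/(1−0.4) = 6.97 × 0.6667 = 4.65 mM.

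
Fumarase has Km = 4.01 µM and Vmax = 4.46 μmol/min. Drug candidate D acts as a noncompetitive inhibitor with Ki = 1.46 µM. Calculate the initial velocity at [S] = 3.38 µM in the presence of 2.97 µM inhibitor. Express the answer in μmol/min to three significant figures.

With α = 1 + [I]/Ki = 1 + 2.97/1.46 = 3.034, the noncompetitive rate law is v = (Vmax/α)·[S] / (Km + [S]).
v = (4.46/3.034)×3.38 / (4.01 + 3.38) = 4.968/7.390 = 0.672 μmol/min.

0.672 μmol/min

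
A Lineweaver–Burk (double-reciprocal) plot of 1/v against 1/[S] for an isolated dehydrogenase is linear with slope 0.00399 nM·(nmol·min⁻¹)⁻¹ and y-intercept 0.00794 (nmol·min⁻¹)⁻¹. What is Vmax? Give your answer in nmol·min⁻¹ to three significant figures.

The y-intercept of a Lineweaver–Burk plot equals 1/Vmax, so Vmax = 1/0.00794 = 126 nmol·min⁻¹.

126 nmol·min⁻¹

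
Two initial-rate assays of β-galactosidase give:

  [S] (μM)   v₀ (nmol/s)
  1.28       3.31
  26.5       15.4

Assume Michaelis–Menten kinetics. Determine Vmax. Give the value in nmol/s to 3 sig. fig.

In reciprocal form, 1/v = (Km/Vmax)·(1/[S]) + 1/Vmax. The two points give (1/[S], 1/v) = (0.7812, 0.3021) and (0.03774, 0.06494).
Slope = (0.3021 − 0.06494)/(0.7812 − 0.03774) = 0.3190; intercept = 0.3021 − 0.3190×0.7812 = 0.05290.
Vmax = 1/intercept = 18.9 nmol/s; Km = slope × Vmax = 0.3190 × 18.9 = 6.03 μM.

18.9 nmol/s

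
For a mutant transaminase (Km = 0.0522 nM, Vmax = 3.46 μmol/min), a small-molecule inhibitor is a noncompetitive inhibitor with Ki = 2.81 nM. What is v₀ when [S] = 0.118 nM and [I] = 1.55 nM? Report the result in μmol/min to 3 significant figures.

α = 1 + [I]/Ki = 1 + 1.55/2.81 = 1.552.
For a noncompetitive inhibitor, Vmax is reduced to Vmax/α while Km is unchanged: Km,app = 0.0522 nM, Vmax,app = 2.23 μmol/min.
v = Vmax,app·[S]/(Km,app + [S]) = 2.23 × 0.118/(0.0522 + 0.118) = 1.55 μmol/min.

1.55 μmol/min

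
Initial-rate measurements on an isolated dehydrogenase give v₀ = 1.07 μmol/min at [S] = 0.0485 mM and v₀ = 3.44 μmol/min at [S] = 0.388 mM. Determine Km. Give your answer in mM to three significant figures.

From v = Vmax[S]/(Km+[S]), each point gives Vmax = v(Km+[S])/[S].
Equating: 1.07(Km+0.0485)/0.0485 = 3.44(Km+0.388)/0.388.
22.06·Km + 1.07 = 8.866·Km + 3.44, so (22.06 − 8.866)·Km = 3.44 − 1.07.
Km = 2.370/13.20 = 0.180 mM; then Vmax = 1.07(0.180+0.0485)/0.0485 = 5.03 μmol/min.

0.180 mM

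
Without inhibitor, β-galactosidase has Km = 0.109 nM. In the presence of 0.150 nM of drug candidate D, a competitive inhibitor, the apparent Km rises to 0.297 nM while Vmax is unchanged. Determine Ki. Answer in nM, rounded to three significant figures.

0.0870 nM

Competitive: Km,app = α·Km with α = 1 + [I]/Ki.
α = Km,app/Km = 0.297/0.109 = 2.725.
Ki = [I]/(α − 1) = 0.150/1.725 = 0.0870 nM.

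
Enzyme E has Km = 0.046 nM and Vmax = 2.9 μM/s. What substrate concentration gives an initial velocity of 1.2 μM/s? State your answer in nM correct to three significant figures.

0.0325 nM

Rearranging v = Vmax[S]/(Km+[S]) gives [S] = Km·v/(Vmax − v).
[S] = 0.046 × 1.2 / (2.9 − 1.2) = 0.05520/1.700 = 0.0325 nM.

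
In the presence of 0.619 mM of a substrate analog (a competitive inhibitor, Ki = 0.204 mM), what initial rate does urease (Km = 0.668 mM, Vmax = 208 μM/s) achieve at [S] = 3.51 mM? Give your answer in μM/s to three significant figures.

α = 1 + [I]/Ki = 1 + 0.619/0.204 = 4.034.
For a competitive inhibitor, Vmax is unchanged and the apparent Km becomes α·Km: Km,app = 2.69 mM, Vmax,app = 208 μM/s.
v = Vmax,app·[S]/(Km,app + [S]) = 208 × 3.51/(2.69 + 3.51) = 118 μM/s.

118 μM/s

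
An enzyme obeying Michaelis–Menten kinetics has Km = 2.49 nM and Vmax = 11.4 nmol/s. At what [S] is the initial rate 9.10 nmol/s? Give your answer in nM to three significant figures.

9.85 nM

Rearranging v = Vmax[S]/(Km+[S]) gives [S] = Km·v/(Vmax − v).
[S] = 2.49 × 9.10 / (11.4 − 9.10) = 22.66/2.300 = 9.85 nM.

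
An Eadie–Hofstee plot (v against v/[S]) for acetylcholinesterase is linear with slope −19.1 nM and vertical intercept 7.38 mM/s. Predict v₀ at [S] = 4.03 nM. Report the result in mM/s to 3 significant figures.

In the Eadie–Hofstee form v = Vmax − Km·(v/[S]), the slope is −Km and the intercept is Vmax, so Km = 19.1 nM and Vmax = 7.38 mM/s.
v = 7.38 × 4.03/(19.1 + 4.03) = 1.29 mM/s.

1.29 mM/s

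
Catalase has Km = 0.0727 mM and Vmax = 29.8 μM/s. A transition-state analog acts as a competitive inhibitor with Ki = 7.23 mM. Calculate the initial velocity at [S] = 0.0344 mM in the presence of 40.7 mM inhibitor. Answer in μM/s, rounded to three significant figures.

1.99 μM/s

With α = 1 + [I]/Ki = 1 + 40.7/7.23 = 6.629, the competitive rate law is v = Vmax[S] / (αKm + [S]).
v = 29.8×0.0344 / (6.629×0.0727 + 0.0344) = 1.025/0.5164 = 1.99 μM/s.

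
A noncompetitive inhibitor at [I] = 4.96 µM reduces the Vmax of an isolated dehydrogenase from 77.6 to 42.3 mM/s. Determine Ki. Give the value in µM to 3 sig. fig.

5.94 µM

Noncompetitive: Vmax,app = Vmax/α with α = 1 + [I]/Ki.
α = Vmax/Vmax,app = 77.6/42.3 = 1.835.
Ki = [I]/(α − 1) = 4.96/0.8345 = 5.94 µM.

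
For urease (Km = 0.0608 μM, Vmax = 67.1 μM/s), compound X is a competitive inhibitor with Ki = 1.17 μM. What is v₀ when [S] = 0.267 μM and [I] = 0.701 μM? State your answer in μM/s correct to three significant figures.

49.2 μM/s

α = 1 + [I]/Ki = 1 + 0.701/1.17 = 1.599.
For a competitive inhibitor, Vmax is unchanged and the apparent Km becomes α·Km: Km,app = 0.0972 μM, Vmax,app = 67.1 μM/s.
v = Vmax,app·[S]/(Km,app + [S]) = 67.1 × 0.267/(0.0972 + 0.267) = 49.2 μM/s.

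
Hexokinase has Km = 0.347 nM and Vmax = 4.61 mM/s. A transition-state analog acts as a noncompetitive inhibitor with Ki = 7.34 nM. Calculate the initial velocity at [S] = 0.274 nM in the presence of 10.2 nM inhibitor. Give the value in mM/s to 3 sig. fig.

0.851 mM/s

α = 1 + [I]/Ki = 1 + 10.2/7.34 = 2.390.
For a noncompetitive inhibitor, Vmax is reduced to Vmax/α while Km is unchanged: Km,app = 0.347 nM, Vmax,app = 1.93 mM/s.
v = Vmax,app·[S]/(Km,app + [S]) = 1.93 × 0.274/(0.347 + 0.274) = 0.851 mM/s.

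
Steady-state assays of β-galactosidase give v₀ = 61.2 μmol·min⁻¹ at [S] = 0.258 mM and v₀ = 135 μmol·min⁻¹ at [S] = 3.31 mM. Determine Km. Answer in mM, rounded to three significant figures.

From v = Vmax[S]/(Km+[S]), each point gives Vmax = v(Km+[S])/[S].
Equating: 61.2(Km+0.258)/0.258 = 135(Km+3.31)/3.31.
237.2·Km + 61.2 = 40.79·Km + 135, so (237.2 − 40.79)·Km = 135 − 61.2.
Km = 73.80/196.4 = 0.376 mM; then Vmax = 61.2(0.376+0.258)/0.258 = 150 μmol·min⁻¹.

0.376 mM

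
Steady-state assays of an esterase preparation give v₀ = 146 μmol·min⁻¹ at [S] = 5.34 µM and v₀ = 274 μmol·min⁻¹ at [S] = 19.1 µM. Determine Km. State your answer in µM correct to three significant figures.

From v = Vmax[S]/(Km+[S]), each point gives Vmax = v(Km+[S])/[S].
Equating: 146(Km+5.34)/5.34 = 274(Km+19.1)/19.1.
27.34·Km + 146 = 14.35·Km + 274, so (27.34 − 14.35)·Km = 274 − 146.
Km = 128.0/13.00 = 9.85 µM; then Vmax = 146(9.85+5.34)/5.34 = 415 μmol·min⁻¹.

9.85 µM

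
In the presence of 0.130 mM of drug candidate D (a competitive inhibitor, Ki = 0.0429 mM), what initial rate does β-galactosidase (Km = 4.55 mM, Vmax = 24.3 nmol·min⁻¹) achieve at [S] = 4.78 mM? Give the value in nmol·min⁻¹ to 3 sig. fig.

With α = 1 + [I]/Ki = 1 + 0.130/0.0429 = 4.030, the competitive rate law is v = Vmax[S] / (αKm + [S]).
v = 24.3×4.78 / (4.030×4.55 + 4.78) = 116.2/23.12 = 5.02 nmol·min⁻¹.

5.02 nmol·min⁻¹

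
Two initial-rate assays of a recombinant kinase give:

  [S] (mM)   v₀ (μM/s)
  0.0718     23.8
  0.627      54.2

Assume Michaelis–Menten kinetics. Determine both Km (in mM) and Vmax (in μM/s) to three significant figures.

Km = 0.124 mM; Vmax = 64.9 μM/s

In reciprocal form, 1/v = (Km/Vmax)·(1/[S]) + 1/Vmax. The two points give (1/[S], 1/v) = (13.93, 0.04202) and (1.595, 0.01845).
Slope = (0.04202 − 0.01845)/(13.93 − 1.595) = 0.001911; intercept = 0.04202 − 0.001911×13.93 = 0.01540.
Vmax = 1/intercept = 64.9 μM/s; Km = slope × Vmax = 0.001911 × 64.9 = 0.124 mM.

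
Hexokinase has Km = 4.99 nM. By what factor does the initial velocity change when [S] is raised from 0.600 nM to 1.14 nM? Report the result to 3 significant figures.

1.73

Since Vmax cancels, v₂/v₁ = [S]₂(Km+[S]₁) / [S]₁(Km+[S]₂).
= 1.14×(4.99+0.600) / (0.600×(4.99+1.14)) = 6.373/3.678 = 1.73.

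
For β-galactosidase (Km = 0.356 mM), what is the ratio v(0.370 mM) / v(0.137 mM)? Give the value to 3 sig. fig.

Since Vmax cancels, v₂/v₁ = [S]₂(Km+[S]₁) / [S]₁(Km+[S]₂).
= 0.370×(0.356+0.137) / (0.137×(0.356+0.370)) = 0.1824/0.09946 = 1.83.

1.83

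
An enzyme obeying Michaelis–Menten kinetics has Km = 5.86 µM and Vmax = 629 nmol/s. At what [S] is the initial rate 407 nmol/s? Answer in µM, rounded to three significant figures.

The required fractional saturation is v/Vmax = 407/629 = 0.6471.
Then [S]/(Km+[S]) = 0.6471 ⇒ [S] = 5.86 × 0.6471/(1 − 0.6471) = 10.7 µM.

10.7 µM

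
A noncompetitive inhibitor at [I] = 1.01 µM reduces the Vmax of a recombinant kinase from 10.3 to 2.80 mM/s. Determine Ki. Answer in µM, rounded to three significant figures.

0.377 µM

Noncompetitive: Vmax,app = Vmax/α with α = 1 + [I]/Ki.
α = Vmax/Vmax,app = 10.3/2.80 = 3.679.
Since α = 1 + [I]/Ki, [I]/Ki = 3.679 − 1 = 2.679 and Ki = 1.01/2.679 = 0.377 µM.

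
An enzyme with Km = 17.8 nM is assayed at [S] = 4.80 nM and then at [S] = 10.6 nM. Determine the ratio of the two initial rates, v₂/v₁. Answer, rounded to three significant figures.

1.76

Since Vmax cancels, v₂/v₁ = [S]₂(Km+[S]₁) / [S]₁(Km+[S]₂).
= 10.6×(17.8+4.80) / (4.80×(17.8+10.6)) = 239.6/136.3 = 1.76.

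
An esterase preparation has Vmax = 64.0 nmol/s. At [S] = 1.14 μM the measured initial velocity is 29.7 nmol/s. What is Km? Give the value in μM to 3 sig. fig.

1.32 μM

From v = Vmax[S]/(Km+[S]), Km = [S](Vmax − v)/v.
Km = 1.14 × (64.0 − 29.7) / 29.7 = 39.10/29.7 = 1.32 μM.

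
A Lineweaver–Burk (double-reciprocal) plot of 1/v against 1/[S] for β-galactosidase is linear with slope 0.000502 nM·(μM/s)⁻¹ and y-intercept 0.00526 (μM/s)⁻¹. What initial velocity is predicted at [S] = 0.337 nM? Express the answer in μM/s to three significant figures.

The y-intercept is 1/Vmax, so Vmax = 1/0.00526 = 190 μM/s.
The slope is Km/Vmax, so Km = 0.000502 × 190 = 0.0954 nM.
Then v = 190 × 0.337/(0.0954 + 0.337) = 148 μM/s.

148 μM/s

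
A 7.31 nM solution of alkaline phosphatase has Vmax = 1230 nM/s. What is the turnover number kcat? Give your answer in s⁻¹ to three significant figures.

kcat = Vmax/[E]total = 1230 nM/s / 7.31 nM = 168 s⁻¹.

168 s⁻¹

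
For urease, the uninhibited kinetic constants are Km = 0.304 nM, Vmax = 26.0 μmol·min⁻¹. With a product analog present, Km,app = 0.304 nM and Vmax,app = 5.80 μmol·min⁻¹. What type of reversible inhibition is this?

noncompetitive

Vmax decreases (26.0 → 5.80 μmol·min⁻¹) while Km is unchanged — pure noncompetitive inhibition.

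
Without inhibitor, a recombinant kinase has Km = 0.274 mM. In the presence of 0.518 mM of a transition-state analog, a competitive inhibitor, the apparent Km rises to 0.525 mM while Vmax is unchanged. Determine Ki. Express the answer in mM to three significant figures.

0.565 mM

Competitive: Km,app = α·Km with α = 1 + [I]/Ki.
α = Km,app/Km = 0.525/0.274 = 1.916.
Since α = 1 + [I]/Ki, [I]/Ki = 1.916 − 1 = 0.9161 and Ki = 0.518/0.9161 = 0.565 mM.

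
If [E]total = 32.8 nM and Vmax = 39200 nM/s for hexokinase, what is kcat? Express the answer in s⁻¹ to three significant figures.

kcat = Vmax/[E]total = 39200 nM/s / 32.8 nM = 1200 s⁻¹.

1200 s⁻¹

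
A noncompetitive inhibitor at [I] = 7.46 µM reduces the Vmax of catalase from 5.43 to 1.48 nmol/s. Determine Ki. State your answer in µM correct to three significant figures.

Noncompetitive: Vmax,app = Vmax/α with α = 1 + [I]/Ki.
α = Vmax/Vmax,app = 5.43/1.48 = 3.669.
Ki = [I]/(α − 1) = 7.46/2.669 = 2.80 µM.

2.80 µM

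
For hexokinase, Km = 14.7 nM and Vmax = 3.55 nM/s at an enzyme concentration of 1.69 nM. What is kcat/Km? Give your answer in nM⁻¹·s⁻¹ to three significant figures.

kcat = Vmax/[E]total = 3.55/1.69 = 2.10 s⁻¹.
kcat/Km = 2.10/14.7 = 0.143 nM⁻¹·s⁻¹.

0.143 nM⁻¹·s⁻¹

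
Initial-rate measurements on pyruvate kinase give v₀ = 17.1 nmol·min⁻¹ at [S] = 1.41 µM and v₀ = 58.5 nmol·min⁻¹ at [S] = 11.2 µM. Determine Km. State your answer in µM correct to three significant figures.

From v = Vmax[S]/(Km+[S]), each point gives Vmax = v(Km+[S])/[S].
Equating: 17.1(Km+1.41)/1.41 = 58.5(Km+11.2)/11.2.
12.13·Km + 17.1 = 5.223·Km + 58.5, so (12.13 − 5.223)·Km = 58.5 − 17.1.
Km = 41.40/6.904 = 6.00 µM; then Vmax = 17.1(6.00+1.41)/1.41 = 89.8 nmol·min⁻¹.

6.00 µM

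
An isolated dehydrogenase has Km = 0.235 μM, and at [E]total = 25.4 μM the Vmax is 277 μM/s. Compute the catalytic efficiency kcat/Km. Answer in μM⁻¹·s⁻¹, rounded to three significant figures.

kcat = Vmax/[E]total = 277/25.4 = 10.9 s⁻¹.
kcat/Km = 10.9/0.235 = 46.4 μM⁻¹·s⁻¹.

46.4 μM⁻¹·s⁻¹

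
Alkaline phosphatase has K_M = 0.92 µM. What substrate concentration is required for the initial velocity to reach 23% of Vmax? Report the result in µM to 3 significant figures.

0.275 µM

v/Vmax = [S]/(Km+[S]) = 0.23, so [S] = Km·0.23/(1 − 0.23) = 0.92 × 0.2987.
[S] = 0.275 µM.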